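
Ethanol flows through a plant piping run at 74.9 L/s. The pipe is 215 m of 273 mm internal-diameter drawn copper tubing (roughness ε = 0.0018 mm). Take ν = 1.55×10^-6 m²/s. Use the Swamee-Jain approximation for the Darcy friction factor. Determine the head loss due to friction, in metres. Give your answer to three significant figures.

V = 4Q/(πD²) = 4·0.0749/(π·0.273²) = 1.280 m/s
Re = VD/ν = 1.280·0.273/1.55×10^-6 = 2.25×10^5 → turbulent
ε/D = 0.0018/273 = 6.59×10^-6
Swamee-Jain: f = 0.01524
h_f = f(L/D)V²/(2g) = 0.01524·(215/0.273)·1.280²/(2·9.81) = 1.002 m

h_f ≈ 1.00 m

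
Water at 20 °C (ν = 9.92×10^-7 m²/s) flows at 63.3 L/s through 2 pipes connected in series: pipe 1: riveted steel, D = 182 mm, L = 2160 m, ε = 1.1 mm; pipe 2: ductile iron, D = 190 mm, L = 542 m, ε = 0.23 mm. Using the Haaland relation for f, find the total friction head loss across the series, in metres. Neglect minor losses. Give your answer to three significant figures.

H ≈ 131 m

Pipe 1: V = 2.433 m/s, Re = 4.46×10^5, ε/D = 0.00604, f = 0.03243, h_1 = f(L/D)V²/2g = 116.1 m
Pipe 2: V = 2.233 m/s, Re = 4.28×10^5, ε/D = 0.00121, f = 0.02115, h_2 = f(L/D)V²/2g = 15.33 m
Series → Q common, losses add: H = Σh = 131.5 m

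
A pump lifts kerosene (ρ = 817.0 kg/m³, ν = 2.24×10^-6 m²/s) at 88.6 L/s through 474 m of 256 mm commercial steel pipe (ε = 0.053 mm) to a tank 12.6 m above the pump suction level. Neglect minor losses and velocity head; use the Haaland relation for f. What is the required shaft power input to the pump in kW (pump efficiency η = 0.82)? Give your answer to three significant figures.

P_shaft ≈ 15.0 kW

V = 4Q/(πD²) = 1.721 m/s; Re = 1.97×10^5; ε/D = 2.07×10^-4; f = 0.01696
h_f = f(L/D)V²/2g = 4.741 m
Total head H = z + h_f = 12.6 + 4.741 = 17.34 m
P_hyd = ρgQH = 817.0·9.81·0.0886·17.34 = 12.31 kW
P_shaft = P_hyd/η = 12.31/0.82 = 15.02 kW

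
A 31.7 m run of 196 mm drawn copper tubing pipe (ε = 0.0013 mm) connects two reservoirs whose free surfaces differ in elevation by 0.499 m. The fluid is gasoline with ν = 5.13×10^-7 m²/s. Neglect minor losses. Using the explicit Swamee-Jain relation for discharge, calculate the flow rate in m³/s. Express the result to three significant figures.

Swamee-Jain (Type II): Q = -0.965·√(gD⁵h_f/L)·ln[ε/(3.7D) + √(3.17ν²L/(gD³h_f))]
√(gD⁵h_f/L) = √(9.81·0.196⁵·0.499/31.7) = 0.006683
ε/(3.7D) = 1.79×10^-6; √(3.17ν²L/(gD³h_f)) = 2.68×10^-5
Q = -0.965·0.006683·ln(2.858×10^-5) = 0.06748 m³/s
Check: V = 2.24 m/s, Re = 8.54×10^5, f = 0.01207, h_f = 0.498 m ≈ 0.499 m ✓

Q ≈ 0.0675 m³/s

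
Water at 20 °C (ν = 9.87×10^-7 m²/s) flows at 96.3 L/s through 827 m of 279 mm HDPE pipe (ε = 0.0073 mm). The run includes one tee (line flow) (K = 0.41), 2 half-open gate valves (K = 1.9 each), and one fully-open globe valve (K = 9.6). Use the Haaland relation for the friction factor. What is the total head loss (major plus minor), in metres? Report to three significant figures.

H_L ≈ 6.85 m

V = 4Q/(πD²) = 1.575 m/s; V²/2g = 0.1265 m
Re = 4.45×10^5, ε/D = 2.62×10^-5 → f = 0.01363 (Haaland)
Major: h_f = f(L/D)·V²/2g = 0.01363·2964·0.1265 = 5.108 m
Minor: ΣK = 13.8; h_m = ΣK·V²/2g = 1.746 m
Total H_L = 5.108 + 1.746 = 6.855 m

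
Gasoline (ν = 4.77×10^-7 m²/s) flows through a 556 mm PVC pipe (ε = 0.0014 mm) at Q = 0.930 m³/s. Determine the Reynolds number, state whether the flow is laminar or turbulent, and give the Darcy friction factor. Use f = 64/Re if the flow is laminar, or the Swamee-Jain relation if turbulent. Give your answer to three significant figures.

Re ≈ 4.46×10^6; turbulent; f ≈ 0.00932

V = 4Q/(πD²) = 3.830 m/s
Re = VD/ν = 3.830·0.556/4.77×10^-7 = 4.46×10^6
Re > 4000 → turbulent; ε/D = 2.52×10^-6
Swamee-Jain: f = 0.009321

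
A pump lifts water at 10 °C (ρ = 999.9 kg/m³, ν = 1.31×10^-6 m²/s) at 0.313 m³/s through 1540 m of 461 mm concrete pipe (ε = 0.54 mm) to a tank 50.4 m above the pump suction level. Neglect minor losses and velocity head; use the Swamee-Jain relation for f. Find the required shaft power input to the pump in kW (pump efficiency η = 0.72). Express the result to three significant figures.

V = 4Q/(πD²) = 1.875 m/s; Re = 6.60×10^5; ε/D = 0.00117; f = 0.02093
h_f = f(L/D)V²/2g = 12.53 m
Total head H = z + h_f = 50.4 + 12.53 = 62.93 m
P_hyd = ρgQH = 999.9·9.81·0.313·62.93 = 193.2 kW
P_shaft = P_hyd/η = 193.2/0.72 = 268.3 kW

P_shaft ≈ 268 kW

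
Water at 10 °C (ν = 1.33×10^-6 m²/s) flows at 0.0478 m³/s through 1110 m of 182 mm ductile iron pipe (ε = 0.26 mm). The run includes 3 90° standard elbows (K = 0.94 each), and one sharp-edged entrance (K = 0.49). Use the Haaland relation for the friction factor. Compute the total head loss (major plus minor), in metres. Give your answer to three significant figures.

V = 4Q/(πD²) = 1.837 m/s; V²/2g = 0.1721 m
Re = 2.51×10^5, ε/D = 0.00143 → f = 0.02229 (Haaland)
Major: h_f = f(L/D)·V²/2g = 0.02229·6099·0.1721 = 23.39 m
Minor: ΣK = 3.31; h_m = ΣK·V²/2g = 0.5695 m
Total H_L = 23.39 + 0.5695 = 23.96 m

H_L ≈ 24.0 m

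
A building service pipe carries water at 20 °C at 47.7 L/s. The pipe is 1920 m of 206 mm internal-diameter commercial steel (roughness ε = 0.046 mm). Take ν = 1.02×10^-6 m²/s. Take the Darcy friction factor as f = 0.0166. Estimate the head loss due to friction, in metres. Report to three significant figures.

V = 4Q/(πD²) = 4·0.0477/(π·0.206²) = 1.431 m/s
h_f = f(L/D)V²/(2g) = 0.01660·(1920/0.206)·1.431²/(2·9.81) = 16.15 m

h_f ≈ 16.2 m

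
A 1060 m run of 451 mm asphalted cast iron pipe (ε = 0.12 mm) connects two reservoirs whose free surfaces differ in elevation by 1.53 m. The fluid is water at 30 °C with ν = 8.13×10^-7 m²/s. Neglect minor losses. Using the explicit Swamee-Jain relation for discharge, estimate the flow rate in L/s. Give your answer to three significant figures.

Swamee-Jain (Type II): Q = -0.965·√(gD⁵h_f/L)·ln[ε/(3.7D) + √(3.17ν²L/(gD³h_f))]
√(gD⁵h_f/L) = √(9.81·0.451⁵·1.53/1060) = 0.01625
ε/(3.7D) = 7.19×10^-5; √(3.17ν²L/(gD³h_f)) = 4.02×10^-5
Q = -0.965·0.01625·ln(1.121×10^-4) = 0.1427 m³/s
Check: V = 0.893 m/s, Re = 4.95×10^5, f = 0.01611, h_f = 1.54 m ≈ 1.53 m ✓

Q ≈ 143 L/s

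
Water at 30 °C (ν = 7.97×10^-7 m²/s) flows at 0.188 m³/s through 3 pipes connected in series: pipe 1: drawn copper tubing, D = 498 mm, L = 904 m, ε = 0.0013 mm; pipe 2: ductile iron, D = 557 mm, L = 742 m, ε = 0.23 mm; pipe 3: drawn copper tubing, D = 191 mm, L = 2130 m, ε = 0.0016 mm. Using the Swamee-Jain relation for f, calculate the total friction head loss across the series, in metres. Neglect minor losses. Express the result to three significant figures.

Pipe 1: V = 0.9652 m/s, Re = 6.03×10^5, ε/D = 2.61×10^-6, f = 0.01271, h_1 = f(L/D)V²/2g = 1.095 m
Pipe 2: V = 0.7715 m/s, Re = 5.39×10^5, ε/D = 4.13×10^-4, f = 0.01713, h_2 = f(L/D)V²/2g = 0.6925 m
Pipe 3: V = 6.561 m/s, Re = 1.57×10^6, ε/D = 8.38×10^-6, f = 0.01104, h_3 = f(L/D)V²/2g = 270.3 m
Series → Q common, losses add: H = Σh = 272.1 m

H ≈ 272 m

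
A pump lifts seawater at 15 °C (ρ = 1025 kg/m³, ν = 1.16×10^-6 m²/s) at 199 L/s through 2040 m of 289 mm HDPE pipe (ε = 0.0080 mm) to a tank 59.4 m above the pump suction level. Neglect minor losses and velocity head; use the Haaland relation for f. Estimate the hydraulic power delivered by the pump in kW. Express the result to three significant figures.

V = 4Q/(πD²) = 3.034 m/s; Re = 7.56×10^5; ε/D = 2.77×10^-5; f = 0.01259
h_f = f(L/D)V²/2g = 41.68 m
Total head H = z + h_f = 59.4 + 41.68 = 101.1 m
P_hyd = ρgQH = 1025·9.81·0.199·101.1 = 202.3 kW

P_hyd ≈ 202 kW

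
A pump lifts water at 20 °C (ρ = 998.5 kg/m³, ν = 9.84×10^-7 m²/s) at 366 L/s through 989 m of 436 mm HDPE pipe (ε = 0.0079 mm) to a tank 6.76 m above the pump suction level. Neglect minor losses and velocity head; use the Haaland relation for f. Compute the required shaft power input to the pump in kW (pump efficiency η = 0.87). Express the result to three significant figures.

P_shaft ≈ 61.6 kW

V = 4Q/(πD²) = 2.451 m/s; Re = 1.09×10^6; ε/D = 1.81×10^-5; f = 0.01178
h_f = f(L/D)V²/2g = 8.188 m
Total head H = z + h_f = 6.76 + 8.188 = 14.95 m
P_hyd = ρgQH = 998.5·9.81·0.366·14.95 = 53.59 kW
P_shaft = P_hyd/η = 53.59/0.87 = 61.60 kW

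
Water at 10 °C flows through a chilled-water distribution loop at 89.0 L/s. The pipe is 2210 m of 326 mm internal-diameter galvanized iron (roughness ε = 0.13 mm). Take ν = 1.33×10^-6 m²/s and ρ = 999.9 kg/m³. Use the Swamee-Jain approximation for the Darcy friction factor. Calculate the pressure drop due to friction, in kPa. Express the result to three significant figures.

Δp ≈ 69.1 kPa

V = 4Q/(πD²) = 4·0.0890/(π·0.326²) = 1.066 m/s
Re = VD/ν = 1.066·0.326/1.33×10^-6 = 2.61×10^5 → turbulent
ε/D = 0.13/326 = 3.99×10^-4
Swamee-Jain: f = 0.01792
h_f = f(L/D)V²/(2g) = 0.01792·(2210/0.326)·1.066²/(2·9.81) = 7.041 m
Δp = ρg·h_f = 999.9·9.81·7.041 = 69.07 kPa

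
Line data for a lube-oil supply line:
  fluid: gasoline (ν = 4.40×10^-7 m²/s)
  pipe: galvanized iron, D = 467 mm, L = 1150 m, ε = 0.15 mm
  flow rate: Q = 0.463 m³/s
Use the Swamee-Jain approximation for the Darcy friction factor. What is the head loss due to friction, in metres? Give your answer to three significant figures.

V = 4Q/(πD²) = 4·0.463/(π·0.467²) = 2.703 m/s
Re = VD/ν = 2.703·0.467/4.40×10^-7 = 2.87×10^6 → turbulent
ε/D = 0.15/467 = 3.21×10^-4
Swamee-Jain: f = 0.01548
h_f = f(L/D)V²/(2g) = 0.01548·(1150/0.467)·2.703²/(2·9.81) = 14.19 m

h_f ≈ 14.2 m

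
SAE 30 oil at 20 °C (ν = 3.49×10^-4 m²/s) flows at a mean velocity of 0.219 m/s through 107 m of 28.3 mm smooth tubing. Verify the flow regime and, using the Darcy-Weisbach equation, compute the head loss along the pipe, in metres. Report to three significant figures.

Re = VD/ν = 0.219·0.02830/3.49×10^-4 = 17.8 → laminar (Re < 2300)
f = 64/Re = 3.604
h_f = f(L/D)V²/(2g) = 3.604·(107/0.02830)·0.219²/(2·9.81) = 33.31 m

h_f ≈ 33.3 m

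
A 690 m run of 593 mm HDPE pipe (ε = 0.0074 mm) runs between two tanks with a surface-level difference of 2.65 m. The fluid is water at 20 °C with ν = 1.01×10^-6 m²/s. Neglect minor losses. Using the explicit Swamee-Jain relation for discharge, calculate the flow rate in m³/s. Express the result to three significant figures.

Swamee-Jain (Type II): Q = -0.965·√(gD⁵h_f/L)·ln[ε/(3.7D) + √(3.17ν²L/(gD³h_f))]
√(gD⁵h_f/L) = √(9.81·0.593⁵·2.65/690) = 0.05256
ε/(3.7D) = 3.37×10^-6; √(3.17ν²L/(gD³h_f)) = 2.03×10^-5
Q = -0.965·0.05256·ln(2.366×10^-5) = 0.5403 m³/s
Check: V = 1.96 m/s, Re = 1.15×10^6, f = 0.01167, h_f = 2.65 m ≈ 2.65 m ✓

Q ≈ 0.540 m³/s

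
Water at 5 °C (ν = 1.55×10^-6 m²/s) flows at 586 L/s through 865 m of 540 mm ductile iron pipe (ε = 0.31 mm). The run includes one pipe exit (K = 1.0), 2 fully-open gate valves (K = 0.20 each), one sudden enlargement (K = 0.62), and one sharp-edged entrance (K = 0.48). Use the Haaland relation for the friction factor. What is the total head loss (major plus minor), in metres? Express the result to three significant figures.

V = 4Q/(πD²) = 2.559 m/s; V²/2g = 0.3337 m
Re = 8.91×10^5, ε/D = 5.74×10^-4 → f = 0.01771 (Haaland)
Major: h_f = f(L/D)·V²/2g = 0.01771·1602·0.3337 = 9.466 m
Minor: ΣK = 2.50; h_m = ΣK·V²/2g = 0.8342 m
Total H_L = 9.466 + 0.8342 = 10.30 m

H_L ≈ 10.3 m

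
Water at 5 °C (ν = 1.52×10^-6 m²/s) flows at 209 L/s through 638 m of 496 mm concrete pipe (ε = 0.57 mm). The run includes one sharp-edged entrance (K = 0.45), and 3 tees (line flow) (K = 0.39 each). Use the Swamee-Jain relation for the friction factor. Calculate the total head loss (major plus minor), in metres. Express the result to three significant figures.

H_L ≈ 1.72 m

V = 4Q/(πD²) = 1.082 m/s; V²/2g = 0.05963 m
Re = 3.53×10^5, ε/D = 0.00115 → f = 0.02121 (Swamee-Jain)
Major: h_f = f(L/D)·V²/2g = 0.02121·1286·0.05963 = 1.627 m
Minor: ΣK = 1.62; h_m = ΣK·V²/2g = 0.09661 m
Total H_L = 1.627 + 0.09661 = 1.724 m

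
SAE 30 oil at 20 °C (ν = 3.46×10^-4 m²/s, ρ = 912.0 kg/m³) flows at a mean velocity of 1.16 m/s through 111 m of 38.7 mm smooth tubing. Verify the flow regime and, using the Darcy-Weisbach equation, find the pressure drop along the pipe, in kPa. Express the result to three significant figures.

Re = VD/ν = 1.16·0.03870/3.46×10^-4 = 130 → laminar (Re < 2300)
f = 64/Re = 0.4933
h_f = f(L/D)V²/(2g) = 0.4933·(111/0.03870)·1.16²/(2·9.81) = 97.03 m
Δp = ρg·h_f = 912.0·9.81·97.03 = 868.1 kPa

Δp ≈ 868 kPa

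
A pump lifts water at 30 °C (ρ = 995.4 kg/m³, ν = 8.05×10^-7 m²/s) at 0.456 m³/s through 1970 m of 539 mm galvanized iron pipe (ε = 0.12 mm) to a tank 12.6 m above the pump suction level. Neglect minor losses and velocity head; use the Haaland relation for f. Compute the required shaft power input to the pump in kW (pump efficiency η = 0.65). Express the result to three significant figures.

P_shaft ≈ 161 kW

V = 4Q/(πD²) = 1.998 m/s; Re = 1.34×10^6; ε/D = 2.23×10^-4; f = 0.01466
h_f = f(L/D)V²/2g = 10.91 m
Total head H = z + h_f = 12.6 + 10.91 = 23.51 m
P_hyd = ρgQH = 995.4·9.81·0.456·23.51 = 104.7 kW
P_shaft = P_hyd/η = 104.7/0.65 = 161.0 kW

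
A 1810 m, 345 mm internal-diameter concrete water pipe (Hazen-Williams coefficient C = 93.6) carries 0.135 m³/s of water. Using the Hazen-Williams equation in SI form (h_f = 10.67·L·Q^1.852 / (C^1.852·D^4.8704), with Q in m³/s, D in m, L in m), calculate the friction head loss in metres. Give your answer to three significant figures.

h_f ≈ 18.9 m

h_f = 10.67·1810·0.135^1.852 / (93.6^1.852·0.345^4.8704) = 18.85 m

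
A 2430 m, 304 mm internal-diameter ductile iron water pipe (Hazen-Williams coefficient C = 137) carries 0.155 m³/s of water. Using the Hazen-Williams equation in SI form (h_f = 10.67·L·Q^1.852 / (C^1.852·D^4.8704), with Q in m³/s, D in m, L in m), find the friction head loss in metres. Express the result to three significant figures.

h_f ≈ 29.9 m

h_f = 10.67·2430·0.155^1.852 / (137^1.852·0.304^4.8704) = 29.90 m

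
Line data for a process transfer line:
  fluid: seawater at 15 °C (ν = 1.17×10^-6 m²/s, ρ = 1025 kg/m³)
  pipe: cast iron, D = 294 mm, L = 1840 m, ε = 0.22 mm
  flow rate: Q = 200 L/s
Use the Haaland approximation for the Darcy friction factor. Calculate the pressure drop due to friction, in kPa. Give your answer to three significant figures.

Δp ≈ 523 kPa

V = 4Q/(πD²) = 4·0.200/(π·0.294²) = 2.946 m/s
Re = VD/ν = 2.946·0.294/1.17×10^-6 = 7.40×10^5 → turbulent
ε/D = 0.22/294 = 7.48×10^-4
Haaland: f = 0.01880
h_f = f(L/D)V²/(2g) = 0.01880·(1840/0.294)·2.946²/(2·9.81) = 52.04 m
Δp = ρg·h_f = 1025·9.81·52.04 = 523.3 kPa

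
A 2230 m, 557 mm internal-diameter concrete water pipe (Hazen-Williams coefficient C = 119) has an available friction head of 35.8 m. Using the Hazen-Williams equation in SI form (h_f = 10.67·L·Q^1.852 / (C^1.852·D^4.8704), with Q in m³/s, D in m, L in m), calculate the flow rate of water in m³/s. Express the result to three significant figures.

Rearranging: Q = [h_f·C^1.852·D^4.8704 / (10.67·L)]^(1/1.852)
Q = [35.8·119^1.852·0.557^4.8704 / (10.67·2230)]^0.540 = 0.7640 m³/s

Q ≈ 0.764 m³/s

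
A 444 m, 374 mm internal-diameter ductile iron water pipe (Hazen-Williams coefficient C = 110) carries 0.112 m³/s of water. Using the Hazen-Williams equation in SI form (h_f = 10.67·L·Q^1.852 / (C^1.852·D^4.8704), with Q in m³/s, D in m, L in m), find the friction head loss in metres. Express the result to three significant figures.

h_f = 10.67·444·0.112^1.852 / (110^1.852·0.374^4.8704) = 1.638 m

h_f ≈ 1.64 m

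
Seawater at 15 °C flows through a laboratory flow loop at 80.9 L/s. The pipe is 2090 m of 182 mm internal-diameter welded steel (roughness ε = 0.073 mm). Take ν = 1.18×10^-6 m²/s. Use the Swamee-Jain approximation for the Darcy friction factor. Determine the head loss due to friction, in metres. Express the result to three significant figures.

h_f ≈ 97.2 m

V = 4Q/(πD²) = 4·0.0809/(π·0.182²) = 3.110 m/s
Re = VD/ν = 3.110·0.182/1.18×10^-6 = 4.80×10^5 → turbulent
ε/D = 0.073/182 = 4.01×10^-4
Swamee-Jain: f = 0.01717
h_f = f(L/D)V²/(2g) = 0.01717·(2090/0.182)·3.110²/(2·9.81) = 97.16 m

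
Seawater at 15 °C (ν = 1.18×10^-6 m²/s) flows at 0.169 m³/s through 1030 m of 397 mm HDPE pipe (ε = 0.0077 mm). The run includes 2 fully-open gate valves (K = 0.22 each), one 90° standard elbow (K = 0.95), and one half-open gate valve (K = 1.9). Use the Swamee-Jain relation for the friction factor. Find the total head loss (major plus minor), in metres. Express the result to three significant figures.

V = 4Q/(πD²) = 1.365 m/s; V²/2g = 0.09500 m
Re = 4.59×10^5, ε/D = 1.94×10^-5 → f = 0.01358 (Swamee-Jain)
Major: h_f = f(L/D)·V²/2g = 0.01358·2594·0.09500 = 3.348 m
Minor: ΣK = 3.29; h_m = ΣK·V²/2g = 0.3126 m
Total H_L = 3.348 + 0.3126 = 3.660 m

H_L ≈ 3.66 m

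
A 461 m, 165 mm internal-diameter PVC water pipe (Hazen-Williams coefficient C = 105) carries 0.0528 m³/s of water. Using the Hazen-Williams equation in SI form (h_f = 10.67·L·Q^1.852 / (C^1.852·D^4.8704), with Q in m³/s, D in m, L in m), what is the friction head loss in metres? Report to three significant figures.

h_f ≈ 24.8 m

h_f = 10.67·461·0.0528^1.852 / (105^1.852·0.165^4.8704) = 24.78 m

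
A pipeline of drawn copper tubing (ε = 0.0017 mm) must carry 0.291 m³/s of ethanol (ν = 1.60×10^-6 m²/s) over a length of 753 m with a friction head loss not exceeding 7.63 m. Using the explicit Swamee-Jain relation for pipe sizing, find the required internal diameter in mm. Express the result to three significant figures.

D ≈ 393 mm

Swamee-Jain (Type III): D = 0.66·[ε^1.25·(LQ²/(gh_f))^4.75 + ν·Q^9.4·(L/(gh_f))^5.2]^0.04
LQ²/(gh_f) = 0.8519; L/(gh_f) = 10.06
Term 1 = ε^1.25·(…)^4.75 = 2.87×10^-8; Term 2 = ν·Q^9.4·(…)^5.2 = 2.39×10^-6
D = 0.66·(2.87×10^-8 + 2.39×10^-6)^0.04 = 0.3934 m = 393 mm
Check: V = 2.39 m/s, Re = 5.89×10^5, f = 0.01279, h_f = 7.15 m ≈ 7.63 m ✓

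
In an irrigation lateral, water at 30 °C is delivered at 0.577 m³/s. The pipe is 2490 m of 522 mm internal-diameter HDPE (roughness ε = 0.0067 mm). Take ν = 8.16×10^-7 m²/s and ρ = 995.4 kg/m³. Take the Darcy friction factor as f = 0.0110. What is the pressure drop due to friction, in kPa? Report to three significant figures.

Δp ≈ 190 kPa

V = 4Q/(πD²) = 4·0.577/(π·0.522²) = 2.696 m/s
h_f = f(L/D)V²/(2g) = 0.01100·(2490/0.522)·2.696²/(2·9.81) = 19.44 m
Δp = ρg·h_f = 995.4·9.81·19.44 = 189.8 kPa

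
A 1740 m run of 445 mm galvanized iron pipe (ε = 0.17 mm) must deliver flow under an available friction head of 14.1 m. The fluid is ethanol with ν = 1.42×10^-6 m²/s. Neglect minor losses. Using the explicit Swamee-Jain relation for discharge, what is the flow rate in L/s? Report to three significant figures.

Swamee-Jain (Type II): Q = -0.965·√(gD⁵h_f/L)·ln[ε/(3.7D) + √(3.17ν²L/(gD³h_f))]
√(gD⁵h_f/L) = √(9.81·0.445⁵·14.1/1740) = 0.03725
ε/(3.7D) = 1.03×10^-4; √(3.17ν²L/(gD³h_f)) = 3.02×10^-5
Q = -0.965·0.03725·ln(1.335×10^-4) = 0.3207 m³/s
Check: V = 2.06 m/s, Re = 6.46×10^5, f = 0.01675, h_f = 14.2 m ≈ 14.1 m ✓

Q ≈ 321 L/s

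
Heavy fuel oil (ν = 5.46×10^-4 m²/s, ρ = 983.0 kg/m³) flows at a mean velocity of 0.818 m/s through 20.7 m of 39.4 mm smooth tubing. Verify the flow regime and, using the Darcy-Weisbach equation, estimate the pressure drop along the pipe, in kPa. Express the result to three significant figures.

Re = VD/ν = 0.818·0.03940/5.46×10^-4 = 59.0 → laminar (Re < 2300)
f = 64/Re = 1.084
h_f = f(L/D)V²/(2g) = 1.084·(20.7/0.03940)·0.818²/(2·9.81) = 19.43 m
Δp = ρg·h_f = 983.0·9.81·19.43 = 187.3 kPa

Δp ≈ 187 kPa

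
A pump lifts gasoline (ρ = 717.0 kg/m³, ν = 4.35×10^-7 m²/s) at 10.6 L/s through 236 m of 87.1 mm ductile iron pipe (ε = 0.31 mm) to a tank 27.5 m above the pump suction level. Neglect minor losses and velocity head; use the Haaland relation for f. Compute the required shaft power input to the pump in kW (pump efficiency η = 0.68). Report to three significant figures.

V = 4Q/(πD²) = 1.779 m/s; Re = 3.56×10^5; ε/D = 0.00356; f = 0.02783
h_f = f(L/D)V²/2g = 12.16 m
Total head H = z + h_f = 27.5 + 12.16 = 39.66 m
P_hyd = ρgQH = 717.0·9.81·0.0106·39.66 = 2.957 kW
P_shaft = P_hyd/η = 2.957/0.68 = 4.349 kW

P_shaft ≈ 4.35 kW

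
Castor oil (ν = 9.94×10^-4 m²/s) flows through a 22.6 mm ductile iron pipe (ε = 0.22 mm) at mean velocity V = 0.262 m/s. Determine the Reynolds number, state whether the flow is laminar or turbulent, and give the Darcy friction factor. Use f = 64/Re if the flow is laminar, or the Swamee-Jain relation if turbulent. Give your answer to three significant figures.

Re = VD/ν = 0.2620·0.0226/9.94×10^-4 = 5.96
Re < 2300 → laminar → f = 64/Re = 10.74

Re ≈ 5.96; laminar; f = 64/Re ≈ 10.7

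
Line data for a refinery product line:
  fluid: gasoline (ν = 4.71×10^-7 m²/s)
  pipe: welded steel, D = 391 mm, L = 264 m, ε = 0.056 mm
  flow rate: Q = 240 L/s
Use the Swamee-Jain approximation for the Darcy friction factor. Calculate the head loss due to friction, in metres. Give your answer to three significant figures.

V = 4Q/(πD²) = 4·0.240/(π·0.391²) = 1.999 m/s
Re = VD/ν = 1.999·0.391/4.71×10^-7 = 1.66×10^6 → turbulent
ε/D = 0.056/391 = 1.43×10^-4
Swamee-Jain: f = 0.01369
h_f = f(L/D)V²/(2g) = 0.01369·(264/0.391)·1.999²/(2·9.81) = 1.882 m

h_f ≈ 1.88 m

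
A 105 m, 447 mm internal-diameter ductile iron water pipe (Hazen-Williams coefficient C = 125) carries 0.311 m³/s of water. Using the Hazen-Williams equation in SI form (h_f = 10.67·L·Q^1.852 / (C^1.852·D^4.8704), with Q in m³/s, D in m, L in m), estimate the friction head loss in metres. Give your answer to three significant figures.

h_f ≈ 0.850 m

h_f = 10.67·105·0.311^1.852 / (125^1.852·0.447^4.8704) = 0.8504 m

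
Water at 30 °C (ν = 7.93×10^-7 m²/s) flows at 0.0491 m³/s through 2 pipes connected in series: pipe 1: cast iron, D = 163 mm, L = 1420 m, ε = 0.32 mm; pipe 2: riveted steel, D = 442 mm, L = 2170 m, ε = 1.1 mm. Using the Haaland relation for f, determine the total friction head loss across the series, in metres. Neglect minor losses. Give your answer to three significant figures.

H ≈ 58.9 m

Pipe 1: V = 2.353 m/s, Re = 4.84×10^5, ε/D = 0.00196, f = 0.02369, h_1 = f(L/D)V²/2g = 58.24 m
Pipe 2: V = 0.3200 m/s, Re = 1.78×10^5, ε/D = 0.00249, f = 0.02565, h_2 = f(L/D)V²/2g = 0.6573 m
Series → Q common, losses add: H = Σh = 58.89 m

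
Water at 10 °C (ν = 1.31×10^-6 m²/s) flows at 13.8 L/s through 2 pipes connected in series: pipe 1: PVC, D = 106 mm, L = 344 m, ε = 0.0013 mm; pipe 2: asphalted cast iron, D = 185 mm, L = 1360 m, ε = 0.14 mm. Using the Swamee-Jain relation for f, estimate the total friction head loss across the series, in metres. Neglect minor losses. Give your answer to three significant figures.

Pipe 1: V = 1.564 m/s, Re = 1.27×10^5, ε/D = 1.23×10^-5, f = 0.01710, h_1 = f(L/D)V²/2g = 6.918 m
Pipe 2: V = 0.5134 m/s, Re = 7.25×10^4, ε/D = 7.57×10^-4, f = 0.02228, h_2 = f(L/D)V²/2g = 2.200 m
Series → Q common, losses add: H = Σh = 9.118 m

H ≈ 9.12 m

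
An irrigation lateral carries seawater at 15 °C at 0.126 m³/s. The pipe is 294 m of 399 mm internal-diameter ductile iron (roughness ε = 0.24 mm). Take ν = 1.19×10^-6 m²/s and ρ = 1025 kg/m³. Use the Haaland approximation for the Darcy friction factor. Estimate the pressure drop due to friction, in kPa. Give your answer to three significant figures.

V = 4Q/(πD²) = 4·0.126/(π·0.399²) = 1.008 m/s
Re = VD/ν = 1.008·0.399/1.19×10^-6 = 3.38×10^5 → turbulent
ε/D = 0.24/399 = 6.02×10^-4
Haaland: f = 0.01852
h_f = f(L/D)V²/(2g) = 0.01852·(294/0.399)·1.008²/(2·9.81) = 0.7062 m
Δp = ρg·h_f = 1025·9.81·0.7062 = 7.101 kPa

Δp ≈ 7.10 kPa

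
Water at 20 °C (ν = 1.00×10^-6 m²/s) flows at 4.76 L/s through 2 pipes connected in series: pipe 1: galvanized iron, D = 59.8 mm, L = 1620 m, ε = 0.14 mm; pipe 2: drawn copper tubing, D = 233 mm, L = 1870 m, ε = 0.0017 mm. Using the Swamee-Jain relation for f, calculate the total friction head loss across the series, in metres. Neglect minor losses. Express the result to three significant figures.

Pipe 1: V = 1.695 m/s, Re = 1.01×10^5, ε/D = 0.00234, f = 0.02618, h_1 = f(L/D)V²/2g = 103.8 m
Pipe 2: V = 0.1116 m/s, Re = 2.60×10^4, ε/D = 7.30×10^-6, f = 0.02421, h_2 = f(L/D)V²/2g = 0.1234 m
Series → Q common, losses add: H = Σh = 103.9 m

H ≈ 104 m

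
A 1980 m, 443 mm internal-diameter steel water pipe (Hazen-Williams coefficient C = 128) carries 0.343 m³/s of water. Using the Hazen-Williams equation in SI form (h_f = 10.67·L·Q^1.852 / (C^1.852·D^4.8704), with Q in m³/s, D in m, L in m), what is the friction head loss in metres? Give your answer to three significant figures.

h_f ≈ 19.2 m

h_f = 10.67·1980·0.343^1.852 / (128^1.852·0.443^4.8704) = 19.22 m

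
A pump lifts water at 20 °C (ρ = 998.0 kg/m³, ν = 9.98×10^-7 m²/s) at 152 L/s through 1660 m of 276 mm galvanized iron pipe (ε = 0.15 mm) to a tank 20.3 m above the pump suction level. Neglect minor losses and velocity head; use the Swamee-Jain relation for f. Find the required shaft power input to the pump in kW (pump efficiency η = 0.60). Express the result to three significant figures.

P_shaft ≈ 138 kW

V = 4Q/(πD²) = 2.541 m/s; Re = 7.03×10^5; ε/D = 5.43×10^-4; f = 0.01779
h_f = f(L/D)V²/2g = 35.20 m
Total head H = z + h_f = 20.3 + 35.20 = 55.50 m
P_hyd = ρgQH = 998.0·9.81·0.152·55.50 = 82.59 kW
P_shaft = P_hyd/η = 82.59/0.60 = 137.6 kW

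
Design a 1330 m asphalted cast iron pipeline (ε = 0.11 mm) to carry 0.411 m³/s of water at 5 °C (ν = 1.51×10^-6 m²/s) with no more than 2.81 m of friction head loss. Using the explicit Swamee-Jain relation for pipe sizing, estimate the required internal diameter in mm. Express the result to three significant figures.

Swamee-Jain (Type III): D = 0.66·[ε^1.25·(LQ²/(gh_f))^4.75 + ν·Q^9.4·(L/(gh_f))^5.2]^0.04
LQ²/(gh_f) = 8.150; L/(gh_f) = 48.25
Term 1 = ε^1.25·(…)^4.75 = 0.240; Term 2 = ν·Q^9.4·(…)^5.2 = 0.201
D = 0.66·(0.240 + 0.201)^0.04 = 0.6387 m = 639 mm
Check: V = 1.28 m/s, Re = 5.43×10^5, f = 0.01513, h_f = 2.64 m ≈ 2.81 m ✓

D ≈ 639 mm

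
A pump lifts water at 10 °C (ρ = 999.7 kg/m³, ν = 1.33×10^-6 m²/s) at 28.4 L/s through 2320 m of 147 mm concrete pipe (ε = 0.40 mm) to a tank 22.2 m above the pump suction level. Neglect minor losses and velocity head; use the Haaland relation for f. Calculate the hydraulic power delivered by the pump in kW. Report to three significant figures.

P_hyd ≈ 22.6 kW

V = 4Q/(πD²) = 1.673 m/s; Re = 1.85×10^5; ε/D = 0.00272; f = 0.02620
h_f = f(L/D)V²/2g = 59.02 m
Total head H = z + h_f = 22.2 + 59.02 = 81.22 m
P_hyd = ρgQH = 999.7·9.81·0.0284·81.22 = 22.62 kW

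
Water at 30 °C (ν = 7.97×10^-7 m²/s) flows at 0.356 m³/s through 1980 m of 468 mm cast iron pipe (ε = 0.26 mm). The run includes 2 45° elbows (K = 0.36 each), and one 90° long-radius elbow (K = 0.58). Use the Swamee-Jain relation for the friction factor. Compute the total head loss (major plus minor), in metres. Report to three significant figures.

V = 4Q/(πD²) = 2.070 m/s; V²/2g = 0.2183 m
Re = 1.22×10^6, ε/D = 5.56×10^-4 → f = 0.01758 (Swamee-Jain)
Major: h_f = f(L/D)·V²/2g = 0.01758·4231·0.2183 = 16.23 m
Minor: ΣK = 1.30; h_m = ΣK·V²/2g = 0.2838 m
Total H_L = 16.23 + 0.2838 = 16.52 m

H_L ≈ 16.5 m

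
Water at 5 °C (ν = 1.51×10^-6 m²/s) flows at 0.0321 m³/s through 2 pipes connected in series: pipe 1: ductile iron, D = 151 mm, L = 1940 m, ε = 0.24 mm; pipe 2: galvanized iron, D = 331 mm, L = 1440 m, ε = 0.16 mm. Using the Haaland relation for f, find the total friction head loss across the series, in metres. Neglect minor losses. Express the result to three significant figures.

H ≈ 49.3 m

Pipe 1: V = 1.793 m/s, Re = 1.79×10^5, ε/D = 0.00159, f = 0.02311, h_1 = f(L/D)V²/2g = 48.62 m
Pipe 2: V = 0.3730 m/s, Re = 8.18×10^4, ε/D = 4.83×10^-4, f = 0.02055, h_2 = f(L/D)V²/2g = 0.6341 m
Series → Q common, losses add: H = Σh = 49.26 m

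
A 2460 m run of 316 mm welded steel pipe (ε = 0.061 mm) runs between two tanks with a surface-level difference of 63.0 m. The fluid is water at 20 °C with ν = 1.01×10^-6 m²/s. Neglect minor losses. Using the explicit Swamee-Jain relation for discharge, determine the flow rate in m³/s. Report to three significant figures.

Q ≈ 0.259 m³/s

Swamee-Jain (Type II): Q = -0.965·√(gD⁵h_f/L)·ln[ε/(3.7D) + √(3.17ν²L/(gD³h_f))]
√(gD⁵h_f/L) = √(9.81·0.316⁵·63.0/2460) = 0.02814
ε/(3.7D) = 5.22×10^-5; √(3.17ν²L/(gD³h_f)) = 2.02×10^-5
Q = -0.965·0.02814·ln(7.237×10^-5) = 0.2588 m³/s
Check: V = 3.30 m/s, Re = 1.03×10^6, f = 0.01467, h_f = 63.4 m ≈ 63.0 m ✓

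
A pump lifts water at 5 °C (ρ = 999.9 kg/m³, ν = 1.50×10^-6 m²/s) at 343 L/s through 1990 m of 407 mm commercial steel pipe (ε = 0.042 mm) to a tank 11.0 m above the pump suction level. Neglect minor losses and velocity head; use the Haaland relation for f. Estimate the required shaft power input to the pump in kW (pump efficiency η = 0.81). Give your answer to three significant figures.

V = 4Q/(πD²) = 2.636 m/s; Re = 7.15×10^5; ε/D = 1.03×10^-4; f = 0.01377
h_f = f(L/D)V²/2g = 23.85 m
Total head H = z + h_f = 11.0 + 23.85 = 34.85 m
P_hyd = ρgQH = 999.9·9.81·0.343·34.85 = 117.3 kW
P_shaft = P_hyd/η = 117.3/0.81 = 144.8 kW

P_shaft ≈ 145 kW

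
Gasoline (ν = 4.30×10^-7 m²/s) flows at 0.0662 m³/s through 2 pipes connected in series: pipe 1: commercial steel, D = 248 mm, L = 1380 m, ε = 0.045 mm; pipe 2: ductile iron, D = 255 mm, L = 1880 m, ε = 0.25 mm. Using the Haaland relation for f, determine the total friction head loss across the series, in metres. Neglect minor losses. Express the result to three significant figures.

Pipe 1: V = 1.370 m/s, Re = 7.90×10^5, ε/D = 1.81×10^-4, f = 0.01459, h_1 = f(L/D)V²/2g = 7.774 m
Pipe 2: V = 1.296 m/s, Re = 7.69×10^5, ε/D = 9.80×10^-4, f = 0.01993, h_2 = f(L/D)V²/2g = 12.58 m
Series → Q common, losses add: H = Σh = 20.36 m

H ≈ 20.4 m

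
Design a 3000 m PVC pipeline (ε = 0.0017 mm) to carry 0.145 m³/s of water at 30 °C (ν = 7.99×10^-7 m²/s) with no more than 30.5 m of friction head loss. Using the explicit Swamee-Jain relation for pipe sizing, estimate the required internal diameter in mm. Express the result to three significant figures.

D ≈ 294 mm

Swamee-Jain (Type III): D = 0.66·[ε^1.25·(LQ²/(gh_f))^4.75 + ν·Q^9.4·(L/(gh_f))^5.2]^0.04
LQ²/(gh_f) = 0.2108; L/(gh_f) = 10.03
Term 1 = ε^1.25·(…)^4.75 = 3.77×10^-11; Term 2 = ν·Q^9.4·(…)^5.2 = 1.68×10^-9
D = 0.66·(3.77×10^-11 + 1.68×10^-9)^0.04 = 0.2944 m = 294 mm
Check: V = 2.13 m/s, Re = 7.85×10^5, f = 0.01222, h_f = 28.8 m ≈ 30.5 m ✓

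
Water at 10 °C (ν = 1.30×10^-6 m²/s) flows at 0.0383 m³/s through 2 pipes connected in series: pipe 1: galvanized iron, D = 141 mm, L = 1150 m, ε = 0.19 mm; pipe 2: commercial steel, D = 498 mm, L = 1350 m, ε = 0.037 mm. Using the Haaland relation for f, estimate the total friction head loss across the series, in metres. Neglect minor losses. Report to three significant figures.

Pipe 1: V = 2.453 m/s, Re = 2.66×10^5, ε/D = 0.00135, f = 0.02196, h_1 = f(L/D)V²/2g = 54.93 m
Pipe 2: V = 0.1966 m/s, Re = 7.53×10^4, ε/D = 7.43×10^-5, f = 0.01919, h_2 = f(L/D)V²/2g = 0.1025 m
Series → Q common, losses add: H = Σh = 55.03 m

H ≈ 55.0 m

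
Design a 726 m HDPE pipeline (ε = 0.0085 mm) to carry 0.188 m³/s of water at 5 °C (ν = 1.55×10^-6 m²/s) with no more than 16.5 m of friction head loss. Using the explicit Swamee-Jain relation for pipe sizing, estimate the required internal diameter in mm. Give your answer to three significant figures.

D ≈ 283 mm

Swamee-Jain (Type III): D = 0.66·[ε^1.25·(LQ²/(gh_f))^4.75 + ν·Q^9.4·(L/(gh_f))^5.2]^0.04
LQ²/(gh_f) = 0.1585; L/(gh_f) = 4.485
Term 1 = ε^1.25·(…)^4.75 = 7.28×10^-11; Term 2 = ν·Q^9.4·(…)^5.2 = 5.71×10^-10
D = 0.66·(7.28×10^-11 + 5.71×10^-10)^0.04 = 0.2831 m = 283 mm
Check: V = 2.99 m/s, Re = 5.46×10^5, f = 0.01338, h_f = 15.6 m ≈ 16.5 m ✓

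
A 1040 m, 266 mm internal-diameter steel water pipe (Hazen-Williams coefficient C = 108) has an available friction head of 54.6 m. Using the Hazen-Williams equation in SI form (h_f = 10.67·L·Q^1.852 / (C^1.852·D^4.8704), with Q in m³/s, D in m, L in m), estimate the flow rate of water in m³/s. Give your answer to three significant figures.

Rearranging: Q = [h_f·C^1.852·D^4.8704 / (10.67·L)]^(1/1.852)
Q = [54.6·108^1.852·0.266^4.8704 / (10.67·1040)]^0.540 = 0.1883 m³/s

Q ≈ 0.188 m³/s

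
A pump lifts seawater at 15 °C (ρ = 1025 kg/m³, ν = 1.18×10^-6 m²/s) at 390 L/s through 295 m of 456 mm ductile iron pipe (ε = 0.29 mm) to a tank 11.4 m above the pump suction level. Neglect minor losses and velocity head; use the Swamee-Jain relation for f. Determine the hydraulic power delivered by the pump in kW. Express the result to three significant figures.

V = 4Q/(πD²) = 2.388 m/s; Re = 9.23×10^5; ε/D = 6.36×10^-4; f = 0.01819
h_f = f(L/D)V²/2g = 3.421 m
Total head H = z + h_f = 11.4 + 3.421 = 14.82 m
P_hyd = ρgQH = 1025·9.81·0.390·14.82 = 58.12 kW

P_hyd ≈ 58.1 kW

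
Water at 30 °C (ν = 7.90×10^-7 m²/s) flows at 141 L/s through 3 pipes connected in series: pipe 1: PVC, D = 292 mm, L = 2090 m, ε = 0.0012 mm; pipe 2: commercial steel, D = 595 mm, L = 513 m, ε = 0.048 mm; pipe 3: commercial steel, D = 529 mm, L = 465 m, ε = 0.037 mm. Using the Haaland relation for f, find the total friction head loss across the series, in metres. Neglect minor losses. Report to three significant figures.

Pipe 1: V = 2.106 m/s, Re = 7.78×10^5, ε/D = 4.11×10^-6, f = 0.01215, h_1 = f(L/D)V²/2g = 19.65 m
Pipe 2: V = 0.5071 m/s, Re = 3.82×10^5, ε/D = 8.07×10^-5, f = 0.01455, h_2 = f(L/D)V²/2g = 0.1644 m
Pipe 3: V = 0.6415 m/s, Re = 4.30×10^5, ε/D = 6.99×10^-5, f = 0.01420, h_3 = f(L/D)V²/2g = 0.2618 m
Series → Q common, losses add: H = Σh = 20.07 m

H ≈ 20.1 m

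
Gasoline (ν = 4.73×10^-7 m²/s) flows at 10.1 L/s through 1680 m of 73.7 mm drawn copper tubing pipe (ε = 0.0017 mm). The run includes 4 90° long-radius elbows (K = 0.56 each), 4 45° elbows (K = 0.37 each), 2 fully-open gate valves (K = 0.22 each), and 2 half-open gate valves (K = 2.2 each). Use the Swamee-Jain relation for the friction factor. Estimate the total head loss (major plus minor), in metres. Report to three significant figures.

V = 4Q/(πD²) = 2.368 m/s; V²/2g = 0.2857 m
Re = 3.69×10^5, ε/D = 2.31×10^-5 → f = 0.01414 (Swamee-Jain)
Major: h_f = f(L/D)·V²/2g = 0.01414·22795·0.2857 = 92.05 m
Minor: ΣK = 8.56; h_m = ΣK·V²/2g = 2.446 m
Total H_L = 92.05 + 2.446 = 94.50 m

H_L ≈ 94.5 m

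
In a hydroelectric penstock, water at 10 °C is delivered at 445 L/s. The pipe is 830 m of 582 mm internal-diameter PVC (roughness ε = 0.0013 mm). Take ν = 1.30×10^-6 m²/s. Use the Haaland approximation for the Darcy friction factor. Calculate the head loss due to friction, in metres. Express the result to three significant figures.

V = 4Q/(πD²) = 4·0.445/(π·0.582²) = 1.673 m/s
Re = VD/ν = 1.673·0.582/1.30×10^-6 = 7.49×10^5 → turbulent
ε/D = 0.0013/582 = 2.23×10^-6
Haaland: f = 0.01220
h_f = f(L/D)V²/(2g) = 0.01220·(830/0.582)·1.673²/(2·9.81) = 2.481 m

h_f ≈ 2.48 m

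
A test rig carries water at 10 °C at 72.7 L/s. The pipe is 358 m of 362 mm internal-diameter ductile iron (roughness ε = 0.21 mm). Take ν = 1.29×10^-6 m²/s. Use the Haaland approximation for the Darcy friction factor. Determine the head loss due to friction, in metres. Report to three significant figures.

h_f ≈ 0.479 m

V = 4Q/(πD²) = 4·0.0727/(π·0.362²) = 0.7064 m/s
Re = VD/ν = 0.7064·0.362/1.29×10^-6 = 1.98×10^5 → turbulent
ε/D = 0.21/362 = 5.80×10^-4
Haaland: f = 0.01906
h_f = f(L/D)V²/(2g) = 0.01906·(358/0.362)·0.7064²/(2·9.81) = 0.4794 m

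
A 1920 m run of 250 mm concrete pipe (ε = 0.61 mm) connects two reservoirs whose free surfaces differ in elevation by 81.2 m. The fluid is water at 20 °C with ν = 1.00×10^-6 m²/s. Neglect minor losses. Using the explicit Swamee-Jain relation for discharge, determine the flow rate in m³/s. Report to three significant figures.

Swamee-Jain (Type II): Q = -0.965·√(gD⁵h_f/L)·ln[ε/(3.7D) + √(3.17ν²L/(gD³h_f))]
√(gD⁵h_f/L) = √(9.81·0.250⁵·81.2/1920) = 0.02013
ε/(3.7D) = 6.59×10^-4; √(3.17ν²L/(gD³h_f)) = 2.21×10^-5
Q = -0.965·0.02013·ln(6.816×10^-4) = 0.1416 m³/s
Check: V = 2.89 m/s, Re = 7.21×10^5, f = 0.02502, h_f = 81.5 m ≈ 81.2 m ✓

Q ≈ 0.142 m³/s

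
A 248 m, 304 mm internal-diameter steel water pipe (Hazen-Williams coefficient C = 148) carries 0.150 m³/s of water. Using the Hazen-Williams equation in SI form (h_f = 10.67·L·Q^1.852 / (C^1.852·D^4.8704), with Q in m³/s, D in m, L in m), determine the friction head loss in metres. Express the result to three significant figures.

h_f = 10.67·248·0.150^1.852 / (148^1.852·0.304^4.8704) = 2.489 m

h_f ≈ 2.49 m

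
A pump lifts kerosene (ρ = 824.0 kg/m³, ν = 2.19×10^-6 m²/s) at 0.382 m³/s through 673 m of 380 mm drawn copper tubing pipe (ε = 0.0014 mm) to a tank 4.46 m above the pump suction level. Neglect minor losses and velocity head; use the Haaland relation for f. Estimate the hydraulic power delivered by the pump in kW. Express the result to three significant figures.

V = 4Q/(πD²) = 3.368 m/s; Re = 5.84×10^5; ε/D = 3.68×10^-6; f = 0.01275
h_f = f(L/D)V²/2g = 13.06 m
Total head H = z + h_f = 4.46 + 13.06 = 17.52 m
P_hyd = ρgQH = 824.0·9.81·0.382·17.52 = 54.09 kW

P_hyd ≈ 54.1 kW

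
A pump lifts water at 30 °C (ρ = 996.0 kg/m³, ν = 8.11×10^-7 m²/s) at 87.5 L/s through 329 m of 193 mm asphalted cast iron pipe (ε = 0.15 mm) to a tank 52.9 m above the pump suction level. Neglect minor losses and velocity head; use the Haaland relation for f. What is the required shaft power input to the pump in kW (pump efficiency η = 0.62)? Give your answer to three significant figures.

V = 4Q/(πD²) = 2.991 m/s; Re = 7.12×10^5; ε/D = 7.77×10^-4; f = 0.01897
h_f = f(L/D)V²/2g = 14.74 m
Total head H = z + h_f = 52.9 + 14.74 = 67.64 m
P_hyd = ρgQH = 996.0·9.81·0.0875·67.64 = 57.83 kW
P_shaft = P_hyd/η = 57.83/0.62 = 93.27 kW

P_shaft ≈ 93.3 kW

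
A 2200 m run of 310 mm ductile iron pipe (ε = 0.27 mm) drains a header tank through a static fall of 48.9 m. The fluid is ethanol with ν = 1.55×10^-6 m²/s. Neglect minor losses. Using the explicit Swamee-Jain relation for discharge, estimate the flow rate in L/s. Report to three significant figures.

Q ≈ 198 L/s

Swamee-Jain (Type II): Q = -0.965·√(gD⁵h_f/L)·ln[ε/(3.7D) + √(3.17ν²L/(gD³h_f))]
√(gD⁵h_f/L) = √(9.81·0.310⁵·48.9/2200) = 0.02499
ε/(3.7D) = 2.35×10^-4; √(3.17ν²L/(gD³h_f)) = 3.42×10^-5
Q = -0.965·0.02499·ln(2.696×10^-4) = 0.1982 m³/s
Check: V = 2.63 m/s, Re = 5.25×10^5, f = 0.01974, h_f = 49.2 m ≈ 48.9 m ✓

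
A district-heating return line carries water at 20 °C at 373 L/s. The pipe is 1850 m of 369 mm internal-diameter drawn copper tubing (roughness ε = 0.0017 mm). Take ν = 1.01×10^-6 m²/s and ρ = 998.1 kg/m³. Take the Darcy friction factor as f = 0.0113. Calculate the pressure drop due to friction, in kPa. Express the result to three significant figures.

Δp ≈ 344 kPa

V = 4Q/(πD²) = 4·0.373/(π·0.369²) = 3.488 m/s
h_f = f(L/D)V²/(2g) = 0.01130·(1850/0.369)·3.488²/(2·9.81) = 35.13 m
Δp = ρg·h_f = 998.1·9.81·35.13 = 344.0 kPa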